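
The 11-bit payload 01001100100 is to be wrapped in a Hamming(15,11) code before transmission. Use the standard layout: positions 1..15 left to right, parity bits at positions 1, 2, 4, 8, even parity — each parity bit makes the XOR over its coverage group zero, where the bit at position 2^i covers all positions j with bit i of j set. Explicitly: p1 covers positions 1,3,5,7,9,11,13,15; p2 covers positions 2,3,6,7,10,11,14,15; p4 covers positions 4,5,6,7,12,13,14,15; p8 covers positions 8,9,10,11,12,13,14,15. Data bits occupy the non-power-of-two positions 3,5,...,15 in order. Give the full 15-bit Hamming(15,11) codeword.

110010011100100

Place data bits at non-power-of-two positions: b3=0, b5=1, b6=0, b7=0, b9=1, b10=1, b11=0, b12=0, b13=1, b14=0, b15=0.
p1 = XOR of data positions {3,5,7,9,11,13,15} = 0⊕1⊕0⊕1⊕0⊕1⊕0 = 1
p2 = XOR of data positions {3,6,7,10,11,14,15} = 0⊕0⊕0⊕1⊕0⊕0⊕0 = 1
p4 = XOR of data positions {5,6,7,12,13,14,15} = 1⊕0⊕0⊕0⊕1⊕0⊕0 = 0
p8 = XOR of data positions {9,10,11,12,13,14,15} = 1⊕1⊕0⊕0⊕1⊕0⊕0 = 1
Codeword b1..b15 = 110010011100100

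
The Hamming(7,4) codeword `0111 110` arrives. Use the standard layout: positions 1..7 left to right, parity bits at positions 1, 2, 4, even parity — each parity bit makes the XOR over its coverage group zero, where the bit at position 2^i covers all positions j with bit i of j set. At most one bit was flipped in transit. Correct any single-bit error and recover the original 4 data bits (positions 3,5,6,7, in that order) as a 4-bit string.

s1: b1⊕b3⊕b5⊕b7 = 0⊕1⊕1⊕0 = 0
s2: b2⊕b3⊕b6⊕b7 = 1⊕1⊕1⊕0 = 1
s4: b4⊕b5⊕b6⊕b7 = 1⊕1⊕1⊕0 = 1
Syndrome (s4...s1) = 110 → position 6.
Flip bit 6: corrected codeword = 0111100
Data bits at positions 3,5,6,7: 1100

1100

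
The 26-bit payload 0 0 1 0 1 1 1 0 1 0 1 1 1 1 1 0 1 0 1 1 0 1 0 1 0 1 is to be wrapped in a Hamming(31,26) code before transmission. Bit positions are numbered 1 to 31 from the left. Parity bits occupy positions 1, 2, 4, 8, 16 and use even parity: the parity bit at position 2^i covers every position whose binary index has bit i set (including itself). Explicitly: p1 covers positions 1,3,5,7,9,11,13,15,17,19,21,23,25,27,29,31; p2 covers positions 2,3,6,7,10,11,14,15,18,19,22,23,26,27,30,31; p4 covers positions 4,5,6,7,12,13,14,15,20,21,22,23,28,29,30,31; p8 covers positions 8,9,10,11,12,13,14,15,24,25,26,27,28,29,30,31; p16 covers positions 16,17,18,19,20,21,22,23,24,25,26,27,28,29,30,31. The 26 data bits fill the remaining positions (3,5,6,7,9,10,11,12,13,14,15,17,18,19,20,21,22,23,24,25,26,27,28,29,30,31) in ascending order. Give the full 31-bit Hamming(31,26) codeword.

Place data bits at non-power-of-two positions: b3=0, b5=0, b6=1, b7=0, b9=1, b10=1, b11=1, b12=0, b13=1, b14=0, b15=1, b17=1, b18=1, b19=1, b20=1, b21=0, b22=1, b23=0, b24=1, b25=1, b26=0, b27=1, b28=0, b29=1, b30=0, b31=1.
p1 = XOR of data positions {3,5,7,9,11,13,15,17,19,21,23,25,27,29,31} = 0⊕0⊕0⊕1⊕1⊕1⊕1⊕1⊕1⊕0⊕0⊕1⊕1⊕1⊕1 = 0
p2 = XOR of data positions {3,6,7,10,11,14,15,18,19,22,23,26,27,30,31} = 0⊕1⊕0⊕1⊕1⊕0⊕1⊕1⊕1⊕1⊕0⊕0⊕1⊕0⊕1 = 1
p4 = XOR of data positions {5,6,7,12,13,14,15,20,21,22,23,28,29,30,31} = 0⊕1⊕0⊕0⊕1⊕0⊕1⊕1⊕0⊕1⊕0⊕0⊕1⊕0⊕1 = 1
p8 = XOR of data positions {9,10,11,12,13,14,15,24,25,26,27,28,29,30,31} = 1⊕1⊕1⊕0⊕1⊕0⊕1⊕1⊕1⊕0⊕1⊕0⊕1⊕0⊕1 = 0
p16 = XOR of data positions {17,18,19,20,21,22,23,24,25,26,27,28,29,30,31} = 1⊕1⊕1⊕1⊕0⊕1⊕0⊕1⊕1⊕0⊕1⊕0⊕1⊕0⊕1 = 0
Codeword b1..b31 = 0101010011101010111101011010101

0101010011101010111101011010101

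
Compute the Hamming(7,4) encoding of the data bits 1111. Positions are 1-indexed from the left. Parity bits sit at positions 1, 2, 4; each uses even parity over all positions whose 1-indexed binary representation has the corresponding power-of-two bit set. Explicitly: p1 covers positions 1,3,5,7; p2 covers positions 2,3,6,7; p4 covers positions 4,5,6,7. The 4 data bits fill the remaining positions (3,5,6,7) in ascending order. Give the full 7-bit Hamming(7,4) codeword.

Place data bits at non-power-of-two positions: b3=1, b5=1, b6=1, b7=1.
p1 = XOR of data positions {3,5,7} = 1⊕1⊕1 = 1
p2 = XOR of data positions {3,6,7} = 1⊕1⊕1 = 1
p4 = XOR of data positions {5,6,7} = 1⊕1⊕1 = 1
Codeword b1..b7 = 1111111

1111111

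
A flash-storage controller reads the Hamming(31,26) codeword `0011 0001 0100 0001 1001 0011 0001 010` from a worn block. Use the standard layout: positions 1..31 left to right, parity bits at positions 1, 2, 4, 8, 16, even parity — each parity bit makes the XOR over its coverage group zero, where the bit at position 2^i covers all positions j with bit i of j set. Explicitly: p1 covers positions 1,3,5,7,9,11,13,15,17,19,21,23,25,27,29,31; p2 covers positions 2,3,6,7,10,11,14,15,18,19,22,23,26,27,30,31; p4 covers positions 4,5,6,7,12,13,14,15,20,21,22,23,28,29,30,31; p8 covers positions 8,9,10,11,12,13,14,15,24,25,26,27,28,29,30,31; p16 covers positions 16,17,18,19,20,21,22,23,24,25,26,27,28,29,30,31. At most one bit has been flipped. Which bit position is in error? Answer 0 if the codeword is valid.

s1: b1⊕b3⊕b5⊕b7⊕b9⊕b11⊕b13⊕b15⊕b17⊕b19⊕b21⊕b23⊕b25⊕b27⊕b29⊕b31 = 0⊕1⊕0⊕0⊕0⊕0⊕0⊕0⊕1⊕0⊕0⊕1⊕0⊕0⊕0⊕0 = 1
s2: b2⊕b3⊕b6⊕b7⊕b10⊕b11⊕b14⊕b15⊕b18⊕b19⊕b22⊕b23⊕b26⊕b27⊕b30⊕b31 = 0⊕1⊕0⊕0⊕1⊕0⊕0⊕0⊕0⊕0⊕0⊕1⊕0⊕0⊕1⊕0 = 0
s4: b4⊕b5⊕b6⊕b7⊕b12⊕b13⊕b14⊕b15⊕b20⊕b21⊕b22⊕b23⊕b28⊕b29⊕b30⊕b31 = 1⊕0⊕0⊕0⊕0⊕0⊕0⊕0⊕1⊕0⊕0⊕1⊕1⊕0⊕1⊕0 = 1
s8: b8⊕b9⊕b10⊕b11⊕b12⊕b13⊕b14⊕b15⊕b24⊕b25⊕b26⊕b27⊕b28⊕b29⊕b30⊕b31 = 1⊕0⊕1⊕0⊕0⊕0⊕0⊕0⊕1⊕0⊕0⊕0⊕1⊕0⊕1⊕0 = 1
s16: b16⊕b17⊕b18⊕b19⊕b20⊕b21⊕b22⊕b23⊕b24⊕b25⊕b26⊕b27⊕b28⊕b29⊕b30⊕b31 = 1⊕1⊕0⊕0⊕1⊕0⊕0⊕1⊕1⊕0⊕0⊕0⊕1⊕0⊕1⊕0 = 1
Syndrome (s16...s1) = 11101 → position 29.

29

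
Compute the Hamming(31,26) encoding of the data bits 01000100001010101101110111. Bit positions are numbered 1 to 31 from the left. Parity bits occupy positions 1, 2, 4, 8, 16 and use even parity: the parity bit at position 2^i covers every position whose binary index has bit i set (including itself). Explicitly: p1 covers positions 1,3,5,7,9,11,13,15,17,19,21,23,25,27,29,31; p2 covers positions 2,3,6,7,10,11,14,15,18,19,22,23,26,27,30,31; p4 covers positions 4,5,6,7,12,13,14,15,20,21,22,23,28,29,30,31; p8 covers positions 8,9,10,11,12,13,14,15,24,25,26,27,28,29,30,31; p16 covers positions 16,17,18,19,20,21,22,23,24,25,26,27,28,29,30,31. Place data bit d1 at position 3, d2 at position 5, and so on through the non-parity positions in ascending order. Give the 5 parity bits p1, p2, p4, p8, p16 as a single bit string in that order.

11000

Place data bits at non-power-of-two positions: b3=0, b5=1, b6=0, b7=0, b9=0, b10=1, b11=0, b12=0, b13=0, b14=0, b15=1, b17=0, b18=1, b19=0, b20=1, b21=0, b22=1, b23=1, b24=0, b25=1, b26=1, b27=1, b28=0, b29=1, b30=1, b31=1.
p1 = XOR of data positions {3,5,7,9,11,13,15,17,19,21,23,25,27,29,31} = 0⊕1⊕0⊕0⊕0⊕0⊕1⊕0⊕0⊕0⊕1⊕1⊕1⊕1⊕1 = 1
p2 = XOR of data positions {3,6,7,10,11,14,15,18,19,22,23,26,27,30,31} = 0⊕0⊕0⊕1⊕0⊕0⊕1⊕1⊕0⊕1⊕1⊕1⊕1⊕1⊕1 = 1
p4 = XOR of data positions {5,6,7,12,13,14,15,20,21,22,23,28,29,30,31} = 1⊕0⊕0⊕0⊕0⊕0⊕1⊕1⊕0⊕1⊕1⊕0⊕1⊕1⊕1 = 0
p8 = XOR of data positions {9,10,11,12,13,14,15,24,25,26,27,28,29,30,31} = 0⊕1⊕0⊕0⊕0⊕0⊕1⊕0⊕1⊕1⊕1⊕0⊕1⊕1⊕1 = 0
p16 = XOR of data positions {17,18,19,20,21,22,23,24,25,26,27,28,29,30,31} = 0⊕1⊕0⊕1⊕0⊕1⊕1⊕0⊕1⊕1⊕1⊕0⊕1⊕1⊕1 = 0
Parity bits p1,p2,p4,p8,p16 = 11000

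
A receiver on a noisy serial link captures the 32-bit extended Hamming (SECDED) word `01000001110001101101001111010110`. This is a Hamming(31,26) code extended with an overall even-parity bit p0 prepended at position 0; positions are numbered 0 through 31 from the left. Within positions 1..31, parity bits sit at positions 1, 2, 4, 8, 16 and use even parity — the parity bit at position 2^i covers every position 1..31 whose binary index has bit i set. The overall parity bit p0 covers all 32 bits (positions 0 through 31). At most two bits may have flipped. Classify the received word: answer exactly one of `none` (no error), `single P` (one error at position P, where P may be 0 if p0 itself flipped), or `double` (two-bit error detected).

double

s1: b1⊕b3⊕b5⊕b7⊕b9⊕b11⊕b13⊕b15⊕b17⊕b19⊕b21⊕b23⊕b25⊕b27⊕b29⊕b31 = 1⊕0⊕0⊕1⊕1⊕0⊕1⊕0⊕1⊕1⊕0⊕1⊕1⊕1⊕1⊕0 = 0
s2: b2⊕b3⊕b6⊕b7⊕b10⊕b11⊕b14⊕b15⊕b18⊕b19⊕b22⊕b23⊕b26⊕b27⊕b30⊕b31 = 0⊕0⊕0⊕1⊕0⊕0⊕1⊕0⊕0⊕1⊕1⊕1⊕0⊕1⊕1⊕0 = 1
s4: b4⊕b5⊕b6⊕b7⊕b12⊕b13⊕b14⊕b15⊕b20⊕b21⊕b22⊕b23⊕b28⊕b29⊕b30⊕b31 = 0⊕0⊕0⊕1⊕0⊕1⊕1⊕0⊕0⊕0⊕1⊕1⊕0⊕1⊕1⊕0 = 1
s8: b8⊕b9⊕b10⊕b11⊕b12⊕b13⊕b14⊕b15⊕b24⊕b25⊕b26⊕b27⊕b28⊕b29⊕b30⊕b31 = 1⊕1⊕0⊕0⊕0⊕1⊕1⊕0⊕1⊕1⊕0⊕1⊕0⊕1⊕1⊕0 = 1
s16: b16⊕b17⊕b18⊕b19⊕b20⊕b21⊕b22⊕b23⊕b24⊕b25⊕b26⊕b27⊕b28⊕b29⊕b30⊕b31 = 1⊕1⊕0⊕1⊕0⊕0⊕1⊕1⊕1⊕1⊕0⊕1⊕0⊕1⊕1⊕0 = 0
Syndrome (s16...s1) = 01110 → position 14.
Overall parity (XOR of all 32 bits, including p0): 0⊕1⊕0⊕0⊕0⊕0⊕0⊕1⊕1⊕1⊕0⊕0⊕0⊕1⊕1⊕0⊕1⊕1⊕0⊕1⊕0⊕0⊕1⊕1⊕1⊕1⊕0⊕1⊕0⊕1⊕1⊕0 = 0
Overall=0, syndrome position=14 → double-bit error detected (uncorrectable).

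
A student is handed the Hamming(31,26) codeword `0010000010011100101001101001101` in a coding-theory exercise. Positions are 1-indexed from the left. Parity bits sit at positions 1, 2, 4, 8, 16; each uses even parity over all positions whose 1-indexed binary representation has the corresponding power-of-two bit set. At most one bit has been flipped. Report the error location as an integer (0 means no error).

s1: b1⊕b3⊕b5⊕b7⊕b9⊕b11⊕b13⊕b15⊕b17⊕b19⊕b21⊕b23⊕b25⊕b27⊕b29⊕b31 = 0⊕1⊕0⊕0⊕1⊕0⊕1⊕0⊕1⊕1⊕0⊕1⊕1⊕0⊕1⊕1 = 1
s2: b2⊕b3⊕b6⊕b7⊕b10⊕b11⊕b14⊕b15⊕b18⊕b19⊕b22⊕b23⊕b26⊕b27⊕b30⊕b31 = 0⊕1⊕0⊕0⊕0⊕0⊕1⊕0⊕0⊕1⊕1⊕1⊕0⊕0⊕0⊕1 = 0
s4: b4⊕b5⊕b6⊕b7⊕b12⊕b13⊕b14⊕b15⊕b20⊕b21⊕b22⊕b23⊕b28⊕b29⊕b30⊕b31 = 0⊕0⊕0⊕0⊕1⊕1⊕1⊕0⊕0⊕0⊕1⊕1⊕1⊕1⊕0⊕1 = 0
s8: b8⊕b9⊕b10⊕b11⊕b12⊕b13⊕b14⊕b15⊕b24⊕b25⊕b26⊕b27⊕b28⊕b29⊕b30⊕b31 = 0⊕1⊕0⊕0⊕1⊕1⊕1⊕0⊕0⊕1⊕0⊕0⊕1⊕1⊕0⊕1 = 0
s16: b16⊕b17⊕b18⊕b19⊕b20⊕b21⊕b22⊕b23⊕b24⊕b25⊕b26⊕b27⊕b28⊕b29⊕b30⊕b31 = 0⊕1⊕0⊕1⊕0⊕0⊕1⊕1⊕0⊕1⊕0⊕0⊕1⊕1⊕0⊕1 = 0
Syndrome (s16...s1) = 00001 → position 1.

1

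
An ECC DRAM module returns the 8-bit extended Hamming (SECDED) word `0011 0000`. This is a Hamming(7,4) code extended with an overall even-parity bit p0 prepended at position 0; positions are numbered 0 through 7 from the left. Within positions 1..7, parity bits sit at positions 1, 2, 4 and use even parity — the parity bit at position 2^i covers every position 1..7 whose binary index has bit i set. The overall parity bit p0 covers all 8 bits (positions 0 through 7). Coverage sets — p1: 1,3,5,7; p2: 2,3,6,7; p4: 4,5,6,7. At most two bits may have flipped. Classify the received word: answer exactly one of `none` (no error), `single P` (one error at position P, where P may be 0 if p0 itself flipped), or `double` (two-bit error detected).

double

s1: b1⊕b3⊕b5⊕b7 = 0⊕1⊕0⊕0 = 1
s2: b2⊕b3⊕b6⊕b7 = 1⊕1⊕0⊕0 = 0
s4: b4⊕b5⊕b6⊕b7 = 0⊕0⊕0⊕0 = 0
Syndrome (s4...s1) = 001 → position 1.
Overall parity (XOR of all 8 bits, including p0): 0⊕0⊕1⊕1⊕0⊕0⊕0⊕0 = 0
Overall=0, syndrome position=1 → double-bit error detected (uncorrectable).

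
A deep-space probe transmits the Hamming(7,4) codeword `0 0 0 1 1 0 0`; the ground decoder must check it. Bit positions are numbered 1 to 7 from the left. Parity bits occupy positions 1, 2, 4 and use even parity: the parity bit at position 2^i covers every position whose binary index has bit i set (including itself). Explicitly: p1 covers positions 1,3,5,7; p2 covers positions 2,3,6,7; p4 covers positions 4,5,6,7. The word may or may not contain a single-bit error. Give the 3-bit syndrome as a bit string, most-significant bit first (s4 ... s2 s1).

001

s1: b1⊕b3⊕b5⊕b7 = 0⊕0⊕1⊕0 = 1
s2: b2⊕b3⊕b6⊕b7 = 0⊕0⊕0⊕0 = 0
s4: b4⊕b5⊕b6⊕b7 = 1⊕1⊕0⊕0 = 0
Syndrome (s4...s1) = 001 → position 1.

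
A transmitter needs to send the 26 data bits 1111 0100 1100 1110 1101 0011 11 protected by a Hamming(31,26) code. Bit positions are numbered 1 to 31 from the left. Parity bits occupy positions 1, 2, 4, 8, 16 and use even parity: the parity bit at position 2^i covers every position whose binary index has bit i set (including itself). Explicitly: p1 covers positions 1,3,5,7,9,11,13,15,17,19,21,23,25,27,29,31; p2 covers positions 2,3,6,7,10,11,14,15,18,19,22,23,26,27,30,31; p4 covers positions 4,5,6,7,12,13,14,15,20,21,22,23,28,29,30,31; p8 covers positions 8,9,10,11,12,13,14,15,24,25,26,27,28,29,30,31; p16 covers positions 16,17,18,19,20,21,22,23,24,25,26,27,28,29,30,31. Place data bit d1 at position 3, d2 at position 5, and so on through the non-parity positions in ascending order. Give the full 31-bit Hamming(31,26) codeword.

1110111001001100011101101001111

Place data bits at non-power-of-two positions: b3=1, b5=1, b6=1, b7=1, b9=0, b10=1, b11=0, b12=0, b13=1, b14=1, b15=0, b17=0, b18=1, b19=1, b20=1, b21=0, b22=1, b23=1, b24=0, b25=1, b26=0, b27=0, b28=1, b29=1, b30=1, b31=1.
p1 = XOR of data positions {3,5,7,9,11,13,15,17,19,21,23,25,27,29,31} = 1⊕1⊕1⊕0⊕0⊕1⊕0⊕0⊕1⊕0⊕1⊕1⊕0⊕1⊕1 = 1
p2 = XOR of data positions {3,6,7,10,11,14,15,18,19,22,23,26,27,30,31} = 1⊕1⊕1⊕1⊕0⊕1⊕0⊕1⊕1⊕1⊕1⊕0⊕0⊕1⊕1 = 1
p4 = XOR of data positions {5,6,7,12,13,14,15,20,21,22,23,28,29,30,31} = 1⊕1⊕1⊕0⊕1⊕1⊕0⊕1⊕0⊕1⊕1⊕1⊕1⊕1⊕1 = 0
p8 = XOR of data positions {9,10,11,12,13,14,15,24,25,26,27,28,29,30,31} = 0⊕1⊕0⊕0⊕1⊕1⊕0⊕0⊕1⊕0⊕0⊕1⊕1⊕1⊕1 = 0
p16 = XOR of data positions {17,18,19,20,21,22,23,24,25,26,27,28,29,30,31} = 0⊕1⊕1⊕1⊕0⊕1⊕1⊕0⊕1⊕0⊕0⊕1⊕1⊕1⊕1 = 0
Codeword b1..b31 = 1110111001001100011101101001111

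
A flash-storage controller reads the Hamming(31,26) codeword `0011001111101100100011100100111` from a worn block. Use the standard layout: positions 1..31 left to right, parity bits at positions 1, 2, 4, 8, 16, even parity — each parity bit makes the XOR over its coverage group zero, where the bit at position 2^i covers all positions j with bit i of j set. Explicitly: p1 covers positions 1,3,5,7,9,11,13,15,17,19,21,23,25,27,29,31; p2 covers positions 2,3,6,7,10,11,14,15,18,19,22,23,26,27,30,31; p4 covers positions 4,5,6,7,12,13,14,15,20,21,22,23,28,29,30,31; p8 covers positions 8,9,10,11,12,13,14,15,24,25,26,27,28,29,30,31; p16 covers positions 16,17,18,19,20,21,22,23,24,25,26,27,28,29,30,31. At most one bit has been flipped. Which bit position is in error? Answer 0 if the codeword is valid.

0

s1: b1⊕b3⊕b5⊕b7⊕b9⊕b11⊕b13⊕b15⊕b17⊕b19⊕b21⊕b23⊕b25⊕b27⊕b29⊕b31 = 0⊕1⊕0⊕1⊕1⊕1⊕1⊕0⊕1⊕0⊕1⊕1⊕0⊕0⊕1⊕1 = 0
s2: b2⊕b3⊕b6⊕b7⊕b10⊕b11⊕b14⊕b15⊕b18⊕b19⊕b22⊕b23⊕b26⊕b27⊕b30⊕b31 = 0⊕1⊕0⊕1⊕1⊕1⊕1⊕0⊕0⊕0⊕1⊕1⊕1⊕0⊕1⊕1 = 0
s4: b4⊕b5⊕b6⊕b7⊕b12⊕b13⊕b14⊕b15⊕b20⊕b21⊕b22⊕b23⊕b28⊕b29⊕b30⊕b31 = 1⊕0⊕0⊕1⊕0⊕1⊕1⊕0⊕0⊕1⊕1⊕1⊕0⊕1⊕1⊕1 = 0
s8: b8⊕b9⊕b10⊕b11⊕b12⊕b13⊕b14⊕b15⊕b24⊕b25⊕b26⊕b27⊕b28⊕b29⊕b30⊕b31 = 1⊕1⊕1⊕1⊕0⊕1⊕1⊕0⊕0⊕0⊕1⊕0⊕0⊕1⊕1⊕1 = 0
s16: b16⊕b17⊕b18⊕b19⊕b20⊕b21⊕b22⊕b23⊕b24⊕b25⊕b26⊕b27⊕b28⊕b29⊕b30⊕b31 = 0⊕1⊕0⊕0⊕0⊕1⊕1⊕1⊕0⊕0⊕1⊕0⊕0⊕1⊕1⊕1 = 0
Syndrome (s16...s1) = 00000 → position 0 (no error).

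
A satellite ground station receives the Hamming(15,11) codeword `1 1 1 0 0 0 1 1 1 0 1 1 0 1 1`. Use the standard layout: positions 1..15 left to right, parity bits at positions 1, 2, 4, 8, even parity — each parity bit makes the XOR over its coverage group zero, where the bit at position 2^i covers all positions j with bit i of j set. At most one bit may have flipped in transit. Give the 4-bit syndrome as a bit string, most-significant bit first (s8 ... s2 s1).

0000

s1: b1⊕b3⊕b5⊕b7⊕b9⊕b11⊕b13⊕b15 = 1⊕1⊕0⊕1⊕1⊕1⊕0⊕1 = 0
s2: b2⊕b3⊕b6⊕b7⊕b10⊕b11⊕b14⊕b15 = 1⊕1⊕0⊕1⊕0⊕1⊕1⊕1 = 0
s4: b4⊕b5⊕b6⊕b7⊕b12⊕b13⊕b14⊕b15 = 0⊕0⊕0⊕1⊕1⊕0⊕1⊕1 = 0
s8: b8⊕b9⊕b10⊕b11⊕b12⊕b13⊕b14⊕b15 = 1⊕1⊕0⊕1⊕1⊕0⊕1⊕1 = 0
Syndrome (s8...s1) = 0000 → position 0 (no error).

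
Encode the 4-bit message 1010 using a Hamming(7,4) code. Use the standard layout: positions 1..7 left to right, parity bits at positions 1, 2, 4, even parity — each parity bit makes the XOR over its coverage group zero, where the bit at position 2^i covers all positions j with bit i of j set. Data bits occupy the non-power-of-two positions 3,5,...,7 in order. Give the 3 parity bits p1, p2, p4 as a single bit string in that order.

Place data bits at non-power-of-two positions: b3=1, b5=0, b6=1, b7=0.
p1 = XOR of data positions {3,5,7} = 1⊕0⊕0 = 1
p2 = XOR of data positions {3,6,7} = 1⊕1⊕0 = 0
p4 = XOR of data positions {5,6,7} = 0⊕1⊕0 = 1
Parity bits p1,p2,p4 = 101

101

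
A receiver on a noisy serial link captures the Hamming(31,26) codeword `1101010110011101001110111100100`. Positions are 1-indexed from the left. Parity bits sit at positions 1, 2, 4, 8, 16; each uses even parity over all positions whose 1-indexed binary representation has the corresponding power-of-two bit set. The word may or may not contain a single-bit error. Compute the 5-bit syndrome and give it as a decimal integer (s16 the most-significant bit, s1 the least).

28

s1: b1⊕b3⊕b5⊕b7⊕b9⊕b11⊕b13⊕b15⊕b17⊕b19⊕b21⊕b23⊕b25⊕b27⊕b29⊕b31 = 1⊕0⊕0⊕0⊕1⊕0⊕1⊕0⊕0⊕1⊕1⊕1⊕1⊕0⊕1⊕0 = 0
s2: b2⊕b3⊕b6⊕b7⊕b10⊕b11⊕b14⊕b15⊕b18⊕b19⊕b22⊕b23⊕b26⊕b27⊕b30⊕b31 = 1⊕0⊕1⊕0⊕0⊕0⊕1⊕0⊕0⊕1⊕0⊕1⊕1⊕0⊕0⊕0 = 0
s4: b4⊕b5⊕b6⊕b7⊕b12⊕b13⊕b14⊕b15⊕b20⊕b21⊕b22⊕b23⊕b28⊕b29⊕b30⊕b31 = 1⊕0⊕1⊕0⊕1⊕1⊕1⊕0⊕1⊕1⊕0⊕1⊕0⊕1⊕0⊕0 = 1
s8: b8⊕b9⊕b10⊕b11⊕b12⊕b13⊕b14⊕b15⊕b24⊕b25⊕b26⊕b27⊕b28⊕b29⊕b30⊕b31 = 1⊕1⊕0⊕0⊕1⊕1⊕1⊕0⊕1⊕1⊕1⊕0⊕0⊕1⊕0⊕0 = 1
s16: b16⊕b17⊕b18⊕b19⊕b20⊕b21⊕b22⊕b23⊕b24⊕b25⊕b26⊕b27⊕b28⊕b29⊕b30⊕b31 = 1⊕0⊕0⊕1⊕1⊕1⊕0⊕1⊕1⊕1⊕1⊕0⊕0⊕1⊕0⊕0 = 1
Syndrome (s16...s1) = 11100 → position 28.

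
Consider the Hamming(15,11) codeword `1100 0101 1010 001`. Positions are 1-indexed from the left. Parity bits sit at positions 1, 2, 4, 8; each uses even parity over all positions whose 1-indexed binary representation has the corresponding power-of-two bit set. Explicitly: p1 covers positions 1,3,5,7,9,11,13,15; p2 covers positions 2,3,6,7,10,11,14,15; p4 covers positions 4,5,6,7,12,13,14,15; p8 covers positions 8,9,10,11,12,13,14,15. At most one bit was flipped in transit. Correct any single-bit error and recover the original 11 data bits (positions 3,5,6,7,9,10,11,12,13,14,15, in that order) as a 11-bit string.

00101010001

s1: b1⊕b3⊕b5⊕b7⊕b9⊕b11⊕b13⊕b15 = 1⊕0⊕0⊕0⊕1⊕1⊕0⊕1 = 0
s2: b2⊕b3⊕b6⊕b7⊕b10⊕b11⊕b14⊕b15 = 1⊕0⊕1⊕0⊕0⊕1⊕0⊕1 = 0
s4: b4⊕b5⊕b6⊕b7⊕b12⊕b13⊕b14⊕b15 = 0⊕0⊕1⊕0⊕0⊕0⊕0⊕1 = 0
s8: b8⊕b9⊕b10⊕b11⊕b12⊕b13⊕b14⊕b15 = 1⊕1⊕0⊕1⊕0⊕0⊕0⊕1 = 0
Syndrome (s8...s1) = 0000 → position 0 (no error).
No correction needed.
Data bits at positions 3,5,6,7,9,10,11,12,13,14,15: 00101010001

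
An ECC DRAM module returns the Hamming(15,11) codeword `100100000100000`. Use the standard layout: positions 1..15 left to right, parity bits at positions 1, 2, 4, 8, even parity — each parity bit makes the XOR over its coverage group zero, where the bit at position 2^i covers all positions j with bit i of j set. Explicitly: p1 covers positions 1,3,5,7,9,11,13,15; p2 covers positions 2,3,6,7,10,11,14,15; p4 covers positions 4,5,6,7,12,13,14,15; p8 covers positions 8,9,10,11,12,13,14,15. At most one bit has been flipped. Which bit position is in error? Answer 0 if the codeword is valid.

15

s1: b1⊕b3⊕b5⊕b7⊕b9⊕b11⊕b13⊕b15 = 1⊕0⊕0⊕0⊕0⊕0⊕0⊕0 = 1
s2: b2⊕b3⊕b6⊕b7⊕b10⊕b11⊕b14⊕b15 = 0⊕0⊕0⊕0⊕1⊕0⊕0⊕0 = 1
s4: b4⊕b5⊕b6⊕b7⊕b12⊕b13⊕b14⊕b15 = 1⊕0⊕0⊕0⊕0⊕0⊕0⊕0 = 1
s8: b8⊕b9⊕b10⊕b11⊕b12⊕b13⊕b14⊕b15 = 0⊕0⊕1⊕0⊕0⊕0⊕0⊕0 = 1
Syndrome (s8...s1) = 1111 → position 15.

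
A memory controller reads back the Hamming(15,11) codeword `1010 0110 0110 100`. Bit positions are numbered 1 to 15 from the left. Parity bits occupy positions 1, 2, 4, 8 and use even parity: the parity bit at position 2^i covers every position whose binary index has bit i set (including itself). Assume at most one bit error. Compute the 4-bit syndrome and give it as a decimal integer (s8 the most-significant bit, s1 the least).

s1: b1⊕b3⊕b5⊕b7⊕b9⊕b11⊕b13⊕b15 = 1⊕1⊕0⊕1⊕0⊕1⊕1⊕0 = 1
s2: b2⊕b3⊕b6⊕b7⊕b10⊕b11⊕b14⊕b15 = 0⊕1⊕1⊕1⊕1⊕1⊕0⊕0 = 1
s4: b4⊕b5⊕b6⊕b7⊕b12⊕b13⊕b14⊕b15 = 0⊕0⊕1⊕1⊕0⊕1⊕0⊕0 = 1
s8: b8⊕b9⊕b10⊕b11⊕b12⊕b13⊕b14⊕b15 = 0⊕0⊕1⊕1⊕0⊕1⊕0⊕0 = 1
Syndrome (s8...s1) = 1111 → position 15.

15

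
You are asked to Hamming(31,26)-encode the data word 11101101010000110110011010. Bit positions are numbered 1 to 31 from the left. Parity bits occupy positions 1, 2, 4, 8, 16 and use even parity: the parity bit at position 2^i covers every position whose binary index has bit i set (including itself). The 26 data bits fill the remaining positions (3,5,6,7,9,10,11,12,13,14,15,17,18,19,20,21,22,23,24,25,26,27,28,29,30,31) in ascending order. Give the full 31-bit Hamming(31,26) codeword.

0111110011010101000110110011010

Place data bits at non-power-of-two positions: b3=1, b5=1, b6=1, b7=0, b9=1, b10=1, b11=0, b12=1, b13=0, b14=1, b15=0, b17=0, b18=0, b19=0, b20=1, b21=1, b22=0, b23=1, b24=1, b25=0, b26=0, b27=1, b28=1, b29=0, b30=1, b31=0.
p1 = XOR of data positions {3,5,7,9,11,13,15,17,19,21,23,25,27,29,31} = 1⊕1⊕0⊕1⊕0⊕0⊕0⊕0⊕0⊕1⊕1⊕0⊕1⊕0⊕0 = 0
p2 = XOR of data positions {3,6,7,10,11,14,15,18,19,22,23,26,27,30,31} = 1⊕1⊕0⊕1⊕0⊕1⊕0⊕0⊕0⊕0⊕1⊕0⊕1⊕1⊕0 = 1
p4 = XOR of data positions {5,6,7,12,13,14,15,20,21,22,23,28,29,30,31} = 1⊕1⊕0⊕1⊕0⊕1⊕0⊕1⊕1⊕0⊕1⊕1⊕0⊕1⊕0 = 1
p8 = XOR of data positions {9,10,11,12,13,14,15,24,25,26,27,28,29,30,31} = 1⊕1⊕0⊕1⊕0⊕1⊕0⊕1⊕0⊕0⊕1⊕1⊕0⊕1⊕0 = 0
p16 = XOR of data positions {17,18,19,20,21,22,23,24,25,26,27,28,29,30,31} = 0⊕0⊕0⊕1⊕1⊕0⊕1⊕1⊕0⊕0⊕1⊕1⊕0⊕1⊕0 = 1
Codeword b1..b31 = 0111110011010101000110110011010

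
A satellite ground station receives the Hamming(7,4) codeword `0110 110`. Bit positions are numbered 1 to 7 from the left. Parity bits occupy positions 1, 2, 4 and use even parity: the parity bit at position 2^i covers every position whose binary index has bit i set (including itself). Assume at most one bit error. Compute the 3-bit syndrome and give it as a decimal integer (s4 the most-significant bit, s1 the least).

2

s1: b1⊕b3⊕b5⊕b7 = 0⊕1⊕1⊕0 = 0
s2: b2⊕b3⊕b6⊕b7 = 1⊕1⊕1⊕0 = 1
s4: b4⊕b5⊕b6⊕b7 = 0⊕1⊕1⊕0 = 0
Syndrome (s4...s1) = 010 → position 2.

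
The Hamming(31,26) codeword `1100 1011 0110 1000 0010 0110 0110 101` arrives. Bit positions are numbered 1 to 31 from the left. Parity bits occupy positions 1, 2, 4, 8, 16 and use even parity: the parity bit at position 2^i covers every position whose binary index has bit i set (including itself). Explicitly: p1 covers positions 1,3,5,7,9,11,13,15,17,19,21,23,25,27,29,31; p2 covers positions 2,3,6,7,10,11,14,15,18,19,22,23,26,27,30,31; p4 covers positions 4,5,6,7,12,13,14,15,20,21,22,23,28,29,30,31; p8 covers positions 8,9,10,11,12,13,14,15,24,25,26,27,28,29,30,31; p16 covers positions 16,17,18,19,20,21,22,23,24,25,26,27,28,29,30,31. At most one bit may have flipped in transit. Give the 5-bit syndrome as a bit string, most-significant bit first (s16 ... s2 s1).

s1: b1⊕b3⊕b5⊕b7⊕b9⊕b11⊕b13⊕b15⊕b17⊕b19⊕b21⊕b23⊕b25⊕b27⊕b29⊕b31 = 1⊕0⊕1⊕1⊕0⊕1⊕1⊕0⊕0⊕1⊕0⊕1⊕0⊕1⊕1⊕1 = 0
s2: b2⊕b3⊕b6⊕b7⊕b10⊕b11⊕b14⊕b15⊕b18⊕b19⊕b22⊕b23⊕b26⊕b27⊕b30⊕b31 = 1⊕0⊕0⊕1⊕1⊕1⊕0⊕0⊕0⊕1⊕1⊕1⊕1⊕1⊕0⊕1 = 0
s4: b4⊕b5⊕b6⊕b7⊕b12⊕b13⊕b14⊕b15⊕b20⊕b21⊕b22⊕b23⊕b28⊕b29⊕b30⊕b31 = 0⊕1⊕0⊕1⊕0⊕1⊕0⊕0⊕0⊕0⊕1⊕1⊕0⊕1⊕0⊕1 = 1
s8: b8⊕b9⊕b10⊕b11⊕b12⊕b13⊕b14⊕b15⊕b24⊕b25⊕b26⊕b27⊕b28⊕b29⊕b30⊕b31 = 1⊕0⊕1⊕1⊕0⊕1⊕0⊕0⊕0⊕0⊕1⊕1⊕0⊕1⊕0⊕1 = 0
s16: b16⊕b17⊕b18⊕b19⊕b20⊕b21⊕b22⊕b23⊕b24⊕b25⊕b26⊕b27⊕b28⊕b29⊕b30⊕b31 = 0⊕0⊕0⊕1⊕0⊕0⊕1⊕1⊕0⊕0⊕1⊕1⊕0⊕1⊕0⊕1 = 1
Syndrome (s16...s1) = 10100 → position 20.

10100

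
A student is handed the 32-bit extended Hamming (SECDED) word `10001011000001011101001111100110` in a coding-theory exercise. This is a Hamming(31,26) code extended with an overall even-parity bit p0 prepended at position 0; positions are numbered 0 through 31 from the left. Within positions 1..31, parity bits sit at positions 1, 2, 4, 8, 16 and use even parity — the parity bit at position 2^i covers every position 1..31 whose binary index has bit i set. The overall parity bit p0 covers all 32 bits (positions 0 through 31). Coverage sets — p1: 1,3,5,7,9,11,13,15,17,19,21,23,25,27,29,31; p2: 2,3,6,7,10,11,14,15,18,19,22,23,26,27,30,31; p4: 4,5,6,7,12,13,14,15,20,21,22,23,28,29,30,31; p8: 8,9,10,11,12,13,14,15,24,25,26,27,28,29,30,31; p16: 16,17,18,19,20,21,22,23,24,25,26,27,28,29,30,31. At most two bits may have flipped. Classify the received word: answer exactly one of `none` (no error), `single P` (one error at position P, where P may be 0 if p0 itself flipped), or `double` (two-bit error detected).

double

s1: b1⊕b3⊕b5⊕b7⊕b9⊕b11⊕b13⊕b15⊕b17⊕b19⊕b21⊕b23⊕b25⊕b27⊕b29⊕b31 = 0⊕0⊕0⊕1⊕0⊕0⊕1⊕1⊕1⊕1⊕0⊕1⊕1⊕0⊕1⊕0 = 0
s2: b2⊕b3⊕b6⊕b7⊕b10⊕b11⊕b14⊕b15⊕b18⊕b19⊕b22⊕b23⊕b26⊕b27⊕b30⊕b31 = 0⊕0⊕1⊕1⊕0⊕0⊕0⊕1⊕0⊕1⊕1⊕1⊕1⊕0⊕1⊕0 = 0
s4: b4⊕b5⊕b6⊕b7⊕b12⊕b13⊕b14⊕b15⊕b20⊕b21⊕b22⊕b23⊕b28⊕b29⊕b30⊕b31 = 1⊕0⊕1⊕1⊕0⊕1⊕0⊕1⊕0⊕0⊕1⊕1⊕0⊕1⊕1⊕0 = 1
s8: b8⊕b9⊕b10⊕b11⊕b12⊕b13⊕b14⊕b15⊕b24⊕b25⊕b26⊕b27⊕b28⊕b29⊕b30⊕b31 = 0⊕0⊕0⊕0⊕0⊕1⊕0⊕1⊕1⊕1⊕1⊕0⊕0⊕1⊕1⊕0 = 1
s16: b16⊕b17⊕b18⊕b19⊕b20⊕b21⊕b22⊕b23⊕b24⊕b25⊕b26⊕b27⊕b28⊕b29⊕b30⊕b31 = 1⊕1⊕0⊕1⊕0⊕0⊕1⊕1⊕1⊕1⊕1⊕0⊕0⊕1⊕1⊕0 = 0
Syndrome (s16...s1) = 01100 → position 12.
Overall parity (XOR of all 32 bits, including p0): 1⊕0⊕0⊕0⊕1⊕0⊕1⊕1⊕0⊕0⊕0⊕0⊕0⊕1⊕0⊕1⊕1⊕1⊕0⊕1⊕0⊕0⊕1⊕1⊕1⊕1⊕1⊕0⊕0⊕1⊕1⊕0 = 0
Overall=0, syndrome position=12 → double-bit error detected (uncorrectable).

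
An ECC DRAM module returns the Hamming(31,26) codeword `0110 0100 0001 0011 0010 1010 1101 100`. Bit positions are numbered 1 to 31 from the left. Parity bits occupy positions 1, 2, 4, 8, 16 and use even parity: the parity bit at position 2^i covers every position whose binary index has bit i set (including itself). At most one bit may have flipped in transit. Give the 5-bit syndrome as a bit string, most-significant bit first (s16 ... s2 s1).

s1: b1⊕b3⊕b5⊕b7⊕b9⊕b11⊕b13⊕b15⊕b17⊕b19⊕b21⊕b23⊕b25⊕b27⊕b29⊕b31 = 0⊕1⊕0⊕0⊕0⊕0⊕0⊕1⊕0⊕1⊕1⊕1⊕1⊕0⊕1⊕0 = 1
s2: b2⊕b3⊕b6⊕b7⊕b10⊕b11⊕b14⊕b15⊕b18⊕b19⊕b22⊕b23⊕b26⊕b27⊕b30⊕b31 = 1⊕1⊕1⊕0⊕0⊕0⊕0⊕1⊕0⊕1⊕0⊕1⊕1⊕0⊕0⊕0 = 1
s4: b4⊕b5⊕b6⊕b7⊕b12⊕b13⊕b14⊕b15⊕b20⊕b21⊕b22⊕b23⊕b28⊕b29⊕b30⊕b31 = 0⊕0⊕1⊕0⊕1⊕0⊕0⊕1⊕0⊕1⊕0⊕1⊕1⊕1⊕0⊕0 = 1
s8: b8⊕b9⊕b10⊕b11⊕b12⊕b13⊕b14⊕b15⊕b24⊕b25⊕b26⊕b27⊕b28⊕b29⊕b30⊕b31 = 0⊕0⊕0⊕0⊕1⊕0⊕0⊕1⊕0⊕1⊕1⊕0⊕1⊕1⊕0⊕0 = 0
s16: b16⊕b17⊕b18⊕b19⊕b20⊕b21⊕b22⊕b23⊕b24⊕b25⊕b26⊕b27⊕b28⊕b29⊕b30⊕b31 = 1⊕0⊕0⊕1⊕0⊕1⊕0⊕1⊕0⊕1⊕1⊕0⊕1⊕1⊕0⊕0 = 0
Syndrome (s16...s1) = 00111 → position 7.

00111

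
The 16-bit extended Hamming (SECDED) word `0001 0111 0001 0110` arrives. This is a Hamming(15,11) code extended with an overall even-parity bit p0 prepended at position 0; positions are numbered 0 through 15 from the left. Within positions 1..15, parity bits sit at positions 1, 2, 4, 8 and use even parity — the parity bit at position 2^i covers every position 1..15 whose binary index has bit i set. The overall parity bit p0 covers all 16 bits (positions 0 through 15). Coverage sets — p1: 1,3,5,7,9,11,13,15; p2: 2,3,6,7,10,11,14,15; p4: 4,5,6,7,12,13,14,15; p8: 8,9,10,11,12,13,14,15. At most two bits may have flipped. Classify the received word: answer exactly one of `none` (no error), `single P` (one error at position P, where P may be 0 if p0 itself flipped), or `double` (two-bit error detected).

s1: b1⊕b3⊕b5⊕b7⊕b9⊕b11⊕b13⊕b15 = 0⊕1⊕1⊕1⊕0⊕1⊕1⊕0 = 1
s2: b2⊕b3⊕b6⊕b7⊕b10⊕b11⊕b14⊕b15 = 0⊕1⊕1⊕1⊕0⊕1⊕1⊕0 = 1
s4: b4⊕b5⊕b6⊕b7⊕b12⊕b13⊕b14⊕b15 = 0⊕1⊕1⊕1⊕0⊕1⊕1⊕0 = 1
s8: b8⊕b9⊕b10⊕b11⊕b12⊕b13⊕b14⊕b15 = 0⊕0⊕0⊕1⊕0⊕1⊕1⊕0 = 1
Syndrome (s8...s1) = 1111 → position 15.
Overall parity (XOR of all 16 bits, including p0): 0⊕0⊕0⊕1⊕0⊕1⊕1⊕1⊕0⊕0⊕0⊕1⊕0⊕1⊕1⊕0 = 1
Overall=1, syndrome position=15 → single-bit error at position 15.

single 15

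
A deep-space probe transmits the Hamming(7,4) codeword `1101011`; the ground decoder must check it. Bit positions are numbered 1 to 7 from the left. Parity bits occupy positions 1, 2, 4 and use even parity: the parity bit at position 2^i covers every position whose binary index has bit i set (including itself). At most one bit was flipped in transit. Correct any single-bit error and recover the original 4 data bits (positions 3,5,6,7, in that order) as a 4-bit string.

s1: b1⊕b3⊕b5⊕b7 = 1⊕0⊕0⊕1 = 0
s2: b2⊕b3⊕b6⊕b7 = 1⊕0⊕1⊕1 = 1
s4: b4⊕b5⊕b6⊕b7 = 1⊕0⊕1⊕1 = 1
Syndrome (s4...s1) = 110 → position 6.
Flip bit 6: corrected codeword = 1101001
Data bits at positions 3,5,6,7: 0001

0001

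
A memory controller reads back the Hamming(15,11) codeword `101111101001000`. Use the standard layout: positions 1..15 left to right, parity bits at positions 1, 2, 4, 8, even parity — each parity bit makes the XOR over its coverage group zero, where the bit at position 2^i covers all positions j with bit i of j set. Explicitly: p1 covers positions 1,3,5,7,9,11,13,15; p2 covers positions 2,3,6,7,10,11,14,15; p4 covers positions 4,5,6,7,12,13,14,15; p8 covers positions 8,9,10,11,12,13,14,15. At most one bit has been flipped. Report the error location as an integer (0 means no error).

7

s1: b1⊕b3⊕b5⊕b7⊕b9⊕b11⊕b13⊕b15 = 1⊕1⊕1⊕1⊕1⊕0⊕0⊕0 = 1
s2: b2⊕b3⊕b6⊕b7⊕b10⊕b11⊕b14⊕b15 = 0⊕1⊕1⊕1⊕0⊕0⊕0⊕0 = 1
s4: b4⊕b5⊕b6⊕b7⊕b12⊕b13⊕b14⊕b15 = 1⊕1⊕1⊕1⊕1⊕0⊕0⊕0 = 1
s8: b8⊕b9⊕b10⊕b11⊕b12⊕b13⊕b14⊕b15 = 0⊕1⊕0⊕0⊕1⊕0⊕0⊕0 = 0
Syndrome (s8...s1) = 0111 → position 7.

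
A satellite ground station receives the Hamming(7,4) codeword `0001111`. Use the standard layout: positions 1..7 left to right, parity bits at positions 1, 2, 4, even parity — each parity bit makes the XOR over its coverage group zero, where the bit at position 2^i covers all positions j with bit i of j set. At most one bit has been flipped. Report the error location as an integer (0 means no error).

0

s1: b1⊕b3⊕b5⊕b7 = 0⊕0⊕1⊕1 = 0
s2: b2⊕b3⊕b6⊕b7 = 0⊕0⊕1⊕1 = 0
s4: b4⊕b5⊕b6⊕b7 = 1⊕1⊕1⊕1 = 0
Syndrome (s4...s1) = 000 → position 0 (no error).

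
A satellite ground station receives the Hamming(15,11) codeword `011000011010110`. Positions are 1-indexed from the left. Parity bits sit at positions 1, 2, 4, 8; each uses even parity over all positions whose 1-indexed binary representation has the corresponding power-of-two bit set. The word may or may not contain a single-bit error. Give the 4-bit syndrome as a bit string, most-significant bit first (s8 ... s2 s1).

1000

s1: b1⊕b3⊕b5⊕b7⊕b9⊕b11⊕b13⊕b15 = 0⊕1⊕0⊕0⊕1⊕1⊕1⊕0 = 0
s2: b2⊕b3⊕b6⊕b7⊕b10⊕b11⊕b14⊕b15 = 1⊕1⊕0⊕0⊕0⊕1⊕1⊕0 = 0
s4: b4⊕b5⊕b6⊕b7⊕b12⊕b13⊕b14⊕b15 = 0⊕0⊕0⊕0⊕0⊕1⊕1⊕0 = 0
s8: b8⊕b9⊕b10⊕b11⊕b12⊕b13⊕b14⊕b15 = 1⊕1⊕0⊕1⊕0⊕1⊕1⊕0 = 1
Syndrome (s8...s1) = 1000 → position 8.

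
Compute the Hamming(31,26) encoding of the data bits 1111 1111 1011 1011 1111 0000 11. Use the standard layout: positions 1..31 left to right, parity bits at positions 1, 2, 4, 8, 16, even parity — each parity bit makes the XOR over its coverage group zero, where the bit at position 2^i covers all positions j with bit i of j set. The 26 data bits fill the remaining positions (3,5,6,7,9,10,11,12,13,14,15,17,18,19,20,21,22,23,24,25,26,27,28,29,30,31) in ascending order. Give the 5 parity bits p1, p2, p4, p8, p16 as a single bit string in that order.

Place data bits at non-power-of-two positions: b3=1, b5=1, b6=1, b7=1, b9=1, b10=1, b11=1, b12=1, b13=1, b14=0, b15=1, b17=1, b18=1, b19=0, b20=1, b21=1, b22=1, b23=1, b24=1, b25=1, b26=0, b27=0, b28=0, b29=0, b30=1, b31=1.
p1 = XOR of data positions {3,5,7,9,11,13,15,17,19,21,23,25,27,29,31} = 1⊕1⊕1⊕1⊕1⊕1⊕1⊕1⊕0⊕1⊕1⊕1⊕0⊕0⊕1 = 0
p2 = XOR of data positions {3,6,7,10,11,14,15,18,19,22,23,26,27,30,31} = 1⊕1⊕1⊕1⊕1⊕0⊕1⊕1⊕0⊕1⊕1⊕0⊕0⊕1⊕1 = 1
p4 = XOR of data positions {5,6,7,12,13,14,15,20,21,22,23,28,29,30,31} = 1⊕1⊕1⊕1⊕1⊕0⊕1⊕1⊕1⊕1⊕1⊕0⊕0⊕1⊕1 = 0
p8 = XOR of data positions {9,10,11,12,13,14,15,24,25,26,27,28,29,30,31} = 1⊕1⊕1⊕1⊕1⊕0⊕1⊕1⊕1⊕0⊕0⊕0⊕0⊕1⊕1 = 0
p16 = XOR of data positions {17,18,19,20,21,22,23,24,25,26,27,28,29,30,31} = 1⊕1⊕0⊕1⊕1⊕1⊕1⊕1⊕1⊕0⊕0⊕0⊕0⊕1⊕1 = 0
Parity bits p1,p2,p4,p8,p16 = 01000

01000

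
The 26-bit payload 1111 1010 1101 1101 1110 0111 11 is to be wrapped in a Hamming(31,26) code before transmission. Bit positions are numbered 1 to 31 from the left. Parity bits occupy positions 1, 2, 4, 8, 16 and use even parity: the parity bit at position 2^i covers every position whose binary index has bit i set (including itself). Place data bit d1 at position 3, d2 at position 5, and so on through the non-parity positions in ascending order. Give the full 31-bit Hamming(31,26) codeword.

Place data bits at non-power-of-two positions: b3=1, b5=1, b6=1, b7=1, b9=1, b10=0, b11=1, b12=0, b13=1, b14=1, b15=0, b17=1, b18=1, b19=1, b20=0, b21=1, b22=1, b23=1, b24=1, b25=0, b26=0, b27=1, b28=1, b29=1, b30=1, b31=1.
p1 = XOR of data positions {3,5,7,9,11,13,15,17,19,21,23,25,27,29,31} = 1⊕1⊕1⊕1⊕1⊕1⊕0⊕1⊕1⊕1⊕1⊕0⊕1⊕1⊕1 = 1
p2 = XOR of data positions {3,6,7,10,11,14,15,18,19,22,23,26,27,30,31} = 1⊕1⊕1⊕0⊕1⊕1⊕0⊕1⊕1⊕1⊕1⊕0⊕1⊕1⊕1 = 0
p4 = XOR of data positions {5,6,7,12,13,14,15,20,21,22,23,28,29,30,31} = 1⊕1⊕1⊕0⊕1⊕1⊕0⊕0⊕1⊕1⊕1⊕1⊕1⊕1⊕1 = 0
p8 = XOR of data positions {9,10,11,12,13,14,15,24,25,26,27,28,29,30,31} = 1⊕0⊕1⊕0⊕1⊕1⊕0⊕1⊕0⊕0⊕1⊕1⊕1⊕1⊕1 = 0
p16 = XOR of data positions {17,18,19,20,21,22,23,24,25,26,27,28,29,30,31} = 1⊕1⊕1⊕0⊕1⊕1⊕1⊕1⊕0⊕0⊕1⊕1⊕1⊕1⊕1 = 0
Codeword b1..b31 = 1010111010101100111011110011111

1010111010101100111011110011111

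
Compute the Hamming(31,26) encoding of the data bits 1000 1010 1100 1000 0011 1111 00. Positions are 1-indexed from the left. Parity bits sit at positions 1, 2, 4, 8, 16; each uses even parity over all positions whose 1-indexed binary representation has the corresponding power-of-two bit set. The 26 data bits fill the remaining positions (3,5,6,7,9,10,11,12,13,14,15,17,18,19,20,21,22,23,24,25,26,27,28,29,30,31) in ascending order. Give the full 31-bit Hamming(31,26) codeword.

1010000010101101010000011111100

Place data bits at non-power-of-two positions: b3=1, b5=0, b6=0, b7=0, b9=1, b10=0, b11=1, b12=0, b13=1, b14=1, b15=0, b17=0, b18=1, b19=0, b20=0, b21=0, b22=0, b23=0, b24=1, b25=1, b26=1, b27=1, b28=1, b29=1, b30=0, b31=0.
p1 = XOR of data positions {3,5,7,9,11,13,15,17,19,21,23,25,27,29,31} = 1⊕0⊕0⊕1⊕1⊕1⊕0⊕0⊕0⊕0⊕0⊕1⊕1⊕1⊕0 = 1
p2 = XOR of data positions {3,6,7,10,11,14,15,18,19,22,23,26,27,30,31} = 1⊕0⊕0⊕0⊕1⊕1⊕0⊕1⊕0⊕0⊕0⊕1⊕1⊕0⊕0 = 0
p4 = XOR of data positions {5,6,7,12,13,14,15,20,21,22,23,28,29,30,31} = 0⊕0⊕0⊕0⊕1⊕1⊕0⊕0⊕0⊕0⊕0⊕1⊕1⊕0⊕0 = 0
p8 = XOR of data positions {9,10,11,12,13,14,15,24,25,26,27,28,29,30,31} = 1⊕0⊕1⊕0⊕1⊕1⊕0⊕1⊕1⊕1⊕1⊕1⊕1⊕0⊕0 = 0
p16 = XOR of data positions {17,18,19,20,21,22,23,24,25,26,27,28,29,30,31} = 0⊕1⊕0⊕0⊕0⊕0⊕0⊕1⊕1⊕1⊕1⊕1⊕1⊕0⊕0 = 1
Codeword b1..b31 = 1010000010101101010000011111100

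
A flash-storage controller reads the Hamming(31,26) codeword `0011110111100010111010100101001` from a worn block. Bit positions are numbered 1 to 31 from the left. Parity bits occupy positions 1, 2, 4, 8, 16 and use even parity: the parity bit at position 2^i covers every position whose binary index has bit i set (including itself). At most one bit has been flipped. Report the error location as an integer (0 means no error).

0

s1: b1⊕b3⊕b5⊕b7⊕b9⊕b11⊕b13⊕b15⊕b17⊕b19⊕b21⊕b23⊕b25⊕b27⊕b29⊕b31 = 0⊕1⊕1⊕0⊕1⊕1⊕0⊕1⊕1⊕1⊕1⊕1⊕0⊕0⊕0⊕1 = 0
s2: b2⊕b3⊕b6⊕b7⊕b10⊕b11⊕b14⊕b15⊕b18⊕b19⊕b22⊕b23⊕b26⊕b27⊕b30⊕b31 = 0⊕1⊕1⊕0⊕1⊕1⊕0⊕1⊕1⊕1⊕0⊕1⊕1⊕0⊕0⊕1 = 0
s4: b4⊕b5⊕b6⊕b7⊕b12⊕b13⊕b14⊕b15⊕b20⊕b21⊕b22⊕b23⊕b28⊕b29⊕b30⊕b31 = 1⊕1⊕1⊕0⊕0⊕0⊕0⊕1⊕0⊕1⊕0⊕1⊕1⊕0⊕0⊕1 = 0
s8: b8⊕b9⊕b10⊕b11⊕b12⊕b13⊕b14⊕b15⊕b24⊕b25⊕b26⊕b27⊕b28⊕b29⊕b30⊕b31 = 1⊕1⊕1⊕1⊕0⊕0⊕0⊕1⊕0⊕0⊕1⊕0⊕1⊕0⊕0⊕1 = 0
s16: b16⊕b17⊕b18⊕b19⊕b20⊕b21⊕b22⊕b23⊕b24⊕b25⊕b26⊕b27⊕b28⊕b29⊕b30⊕b31 = 0⊕1⊕1⊕1⊕0⊕1⊕0⊕1⊕0⊕0⊕1⊕0⊕1⊕0⊕0⊕1 = 0
Syndrome (s16...s1) = 00000 → position 0 (no error).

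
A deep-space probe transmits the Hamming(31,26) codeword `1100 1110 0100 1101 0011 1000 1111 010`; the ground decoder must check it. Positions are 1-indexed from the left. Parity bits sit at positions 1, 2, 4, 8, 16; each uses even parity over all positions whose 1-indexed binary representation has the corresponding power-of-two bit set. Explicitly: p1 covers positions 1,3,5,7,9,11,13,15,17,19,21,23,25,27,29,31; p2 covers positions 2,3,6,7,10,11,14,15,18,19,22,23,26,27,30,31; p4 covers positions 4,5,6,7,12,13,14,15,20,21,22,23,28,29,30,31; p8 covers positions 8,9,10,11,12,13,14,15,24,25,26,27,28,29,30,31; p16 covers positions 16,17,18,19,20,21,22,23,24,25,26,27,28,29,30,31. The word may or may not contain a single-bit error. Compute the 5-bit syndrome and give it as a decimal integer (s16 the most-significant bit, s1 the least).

22

s1: b1⊕b3⊕b5⊕b7⊕b9⊕b11⊕b13⊕b15⊕b17⊕b19⊕b21⊕b23⊕b25⊕b27⊕b29⊕b31 = 1⊕0⊕1⊕1⊕0⊕0⊕1⊕0⊕0⊕1⊕1⊕0⊕1⊕1⊕0⊕0 = 0
s2: b2⊕b3⊕b6⊕b7⊕b10⊕b11⊕b14⊕b15⊕b18⊕b19⊕b22⊕b23⊕b26⊕b27⊕b30⊕b31 = 1⊕0⊕1⊕1⊕1⊕0⊕1⊕0⊕0⊕1⊕0⊕0⊕1⊕1⊕1⊕0 = 1
s4: b4⊕b5⊕b6⊕b7⊕b12⊕b13⊕b14⊕b15⊕b20⊕b21⊕b22⊕b23⊕b28⊕b29⊕b30⊕b31 = 0⊕1⊕1⊕1⊕0⊕1⊕1⊕0⊕1⊕1⊕0⊕0⊕1⊕0⊕1⊕0 = 1
s8: b8⊕b9⊕b10⊕b11⊕b12⊕b13⊕b14⊕b15⊕b24⊕b25⊕b26⊕b27⊕b28⊕b29⊕b30⊕b31 = 0⊕0⊕1⊕0⊕0⊕1⊕1⊕0⊕0⊕1⊕1⊕1⊕1⊕0⊕1⊕0 = 0
s16: b16⊕b17⊕b18⊕b19⊕b20⊕b21⊕b22⊕b23⊕b24⊕b25⊕b26⊕b27⊕b28⊕b29⊕b30⊕b31 = 1⊕0⊕0⊕1⊕1⊕1⊕0⊕0⊕0⊕1⊕1⊕1⊕1⊕0⊕1⊕0 = 1
Syndrome (s16...s1) = 10110 → position 22.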